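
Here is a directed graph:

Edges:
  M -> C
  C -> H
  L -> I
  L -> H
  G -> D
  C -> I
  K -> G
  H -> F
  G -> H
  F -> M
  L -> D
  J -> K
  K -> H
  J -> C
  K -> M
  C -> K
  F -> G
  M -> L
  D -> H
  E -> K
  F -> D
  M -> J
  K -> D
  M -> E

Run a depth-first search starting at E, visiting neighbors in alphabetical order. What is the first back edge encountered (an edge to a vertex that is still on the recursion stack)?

F→D

DFS from E (visiting neighbors in alphabetical order); mark gray on enter, black on exit:
E gray
  K gray
    D gray
      H gray
        F gray
          F→D: D is gray → back edge
First back edge: F → D.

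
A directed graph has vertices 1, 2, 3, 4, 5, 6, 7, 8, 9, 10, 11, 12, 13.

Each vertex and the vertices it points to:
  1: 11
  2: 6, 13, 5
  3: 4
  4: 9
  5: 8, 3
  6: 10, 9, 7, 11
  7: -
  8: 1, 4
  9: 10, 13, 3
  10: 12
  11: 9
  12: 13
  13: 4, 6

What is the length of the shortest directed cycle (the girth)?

For each vertex v, BFS finds the shortest path from v back to v.
The shortest such closed walk is 6 → 9 → 13 → 6, length 3.

3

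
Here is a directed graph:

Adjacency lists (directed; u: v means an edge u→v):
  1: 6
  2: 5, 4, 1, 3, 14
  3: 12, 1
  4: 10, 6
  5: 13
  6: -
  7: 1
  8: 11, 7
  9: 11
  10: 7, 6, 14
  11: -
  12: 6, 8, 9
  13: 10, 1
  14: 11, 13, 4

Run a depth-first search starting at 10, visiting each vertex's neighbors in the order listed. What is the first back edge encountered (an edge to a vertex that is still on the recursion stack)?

13→10

DFS from 10 (visiting each vertex's neighbors in the order listed); mark gray on enter, black on exit:
10 gray
  7 gray
    1 gray
      6 gray
      6 black
    1 black
  7 black
  10→6: 6 black — skip
  14 gray
    11 gray
    11 black
    13 gray
      13→10: 10 is gray → back edge
First back edge: 13 → 10.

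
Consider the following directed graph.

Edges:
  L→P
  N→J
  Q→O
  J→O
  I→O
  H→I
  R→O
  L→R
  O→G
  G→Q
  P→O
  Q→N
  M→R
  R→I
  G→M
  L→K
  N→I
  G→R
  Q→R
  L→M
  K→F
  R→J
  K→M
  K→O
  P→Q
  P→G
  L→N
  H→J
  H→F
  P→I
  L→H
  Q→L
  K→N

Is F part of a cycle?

F lies on a cycle iff there is a path from F back to itself.
Exploring from F, it never reaches itself; equivalently, its strongly connected component is a singleton.

No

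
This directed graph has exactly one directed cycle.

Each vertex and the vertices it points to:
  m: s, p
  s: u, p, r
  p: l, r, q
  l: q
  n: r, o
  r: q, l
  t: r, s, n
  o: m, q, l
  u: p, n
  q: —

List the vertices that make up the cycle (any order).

m, n, o, s, u

DFS with gray/black marking from n:
n gray
  r gray
    q gray
    q black
    l gray
      l→q: q black — skip
    l black
  r black
  o gray
    m gray
      s gray
        u gray
          p gray
            p→l: l black — skip
            p→r: r black — skip
            p→q: q black — skip
          p black
          u→n: n is gray → back edge
Back edge closes the cycle n → o → m → s → u → n; its vertices are {m, n, o, s, u}.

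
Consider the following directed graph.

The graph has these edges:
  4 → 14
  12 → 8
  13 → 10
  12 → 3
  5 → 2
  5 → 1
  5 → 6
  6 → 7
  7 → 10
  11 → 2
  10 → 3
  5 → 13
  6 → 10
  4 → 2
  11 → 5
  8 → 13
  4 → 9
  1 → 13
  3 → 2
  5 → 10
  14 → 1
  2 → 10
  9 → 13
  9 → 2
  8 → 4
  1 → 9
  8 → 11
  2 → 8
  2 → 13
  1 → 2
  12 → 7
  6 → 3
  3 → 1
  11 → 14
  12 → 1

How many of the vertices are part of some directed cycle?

13

A vertex is on a directed cycle iff it belongs to a strongly connected component of size ≥ 2 (or has a self-loop).
The vertices on cycles are {1, 2, 3, 4, 5, 6, 7, 8, 9, 10, 11, 13, 14} — 13 in total.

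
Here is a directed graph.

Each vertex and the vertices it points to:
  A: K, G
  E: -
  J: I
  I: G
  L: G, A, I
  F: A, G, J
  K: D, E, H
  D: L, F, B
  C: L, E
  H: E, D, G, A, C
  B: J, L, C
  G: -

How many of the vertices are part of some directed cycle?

8

A vertex is on a directed cycle iff it belongs to a strongly connected component of size ≥ 2 (or has a self-loop).
The vertices on cycles are {A, B, C, D, F, H, K, L} — 8 in total.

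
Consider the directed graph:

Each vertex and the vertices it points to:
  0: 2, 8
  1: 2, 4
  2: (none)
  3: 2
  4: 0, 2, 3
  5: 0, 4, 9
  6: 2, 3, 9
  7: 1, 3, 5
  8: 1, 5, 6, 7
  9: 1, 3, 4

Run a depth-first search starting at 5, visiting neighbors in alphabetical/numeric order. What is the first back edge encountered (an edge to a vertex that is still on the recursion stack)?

DFS from 5 (visiting neighbors in alphabetical/numeric order); mark gray on enter, black on exit:
5 gray
  0 gray
    2 gray
    2 black
    8 gray
      1 gray
        1→2: 2 black — skip
        4 gray
          4→0: 0 is gray → back edge
First back edge: 4 → 0.

4→0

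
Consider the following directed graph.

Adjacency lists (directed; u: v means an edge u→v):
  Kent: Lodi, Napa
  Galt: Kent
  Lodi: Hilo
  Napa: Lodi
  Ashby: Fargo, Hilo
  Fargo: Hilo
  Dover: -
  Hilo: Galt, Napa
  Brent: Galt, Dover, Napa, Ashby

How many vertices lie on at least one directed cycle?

5

A vertex is on a directed cycle iff it belongs to a strongly connected component of size ≥ 2 (or has a self-loop).
The vertices on cycles are {Galt, Hilo, Kent, Lodi, Napa} — 5 in total.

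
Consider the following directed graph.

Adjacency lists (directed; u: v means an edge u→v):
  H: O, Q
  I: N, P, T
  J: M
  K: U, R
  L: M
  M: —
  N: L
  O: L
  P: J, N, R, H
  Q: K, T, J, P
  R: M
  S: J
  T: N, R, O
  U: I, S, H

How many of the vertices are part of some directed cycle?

6

A vertex is on a directed cycle iff it belongs to a strongly connected component of size ≥ 2 (or has a self-loop).
The vertices on cycles are {H, I, K, P, Q, U} — 6 in total.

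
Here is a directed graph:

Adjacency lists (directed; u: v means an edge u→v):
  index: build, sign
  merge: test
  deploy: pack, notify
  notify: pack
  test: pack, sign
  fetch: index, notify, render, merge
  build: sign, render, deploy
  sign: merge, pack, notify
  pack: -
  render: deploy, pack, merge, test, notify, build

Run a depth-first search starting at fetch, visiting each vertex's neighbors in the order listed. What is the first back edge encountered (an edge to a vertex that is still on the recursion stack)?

test->sign

DFS from fetch (visiting each vertex's neighbors in the order listed); mark gray on enter, black on exit:
fetch gray
  index gray
    build gray
      sign gray
        merge gray
          test gray
            pack gray
            pack black
            test→sign: sign is gray → back edge
First back edge: test → sign.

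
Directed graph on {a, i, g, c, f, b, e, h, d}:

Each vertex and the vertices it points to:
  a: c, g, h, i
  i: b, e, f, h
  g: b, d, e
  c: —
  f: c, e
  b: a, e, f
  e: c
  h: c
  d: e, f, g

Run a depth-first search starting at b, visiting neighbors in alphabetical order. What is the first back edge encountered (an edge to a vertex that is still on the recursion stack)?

g→b

DFS from b (visiting neighbors in alphabetical order); mark gray on enter, black on exit:
b gray
  a gray
    c gray
    c black
    g gray
      g→b: b is gray → back edge
First back edge: g → b.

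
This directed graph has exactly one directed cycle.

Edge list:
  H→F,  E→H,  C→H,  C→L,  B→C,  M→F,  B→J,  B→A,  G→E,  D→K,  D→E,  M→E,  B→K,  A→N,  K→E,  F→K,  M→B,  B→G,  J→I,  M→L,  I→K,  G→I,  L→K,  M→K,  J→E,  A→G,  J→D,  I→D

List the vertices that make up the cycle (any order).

E, F, H, K

DFS with gray/black marking from F:
F gray
  K gray
    E gray
      H gray
        H→F: F is gray → back edge
Back edge closes the cycle F → K → E → H → F; its vertices are {E, F, H, K}.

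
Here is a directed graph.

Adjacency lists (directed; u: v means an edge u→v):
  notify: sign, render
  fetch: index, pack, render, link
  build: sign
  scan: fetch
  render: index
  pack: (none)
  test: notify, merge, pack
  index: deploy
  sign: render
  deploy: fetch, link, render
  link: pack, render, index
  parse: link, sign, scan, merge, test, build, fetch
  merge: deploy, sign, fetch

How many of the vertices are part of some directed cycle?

5

A vertex is on a directed cycle iff it belongs to a strongly connected component of size ≥ 2 (or has a self-loop).
The vertices on cycles are {link, fetch, index, deploy, render} — 5 in total.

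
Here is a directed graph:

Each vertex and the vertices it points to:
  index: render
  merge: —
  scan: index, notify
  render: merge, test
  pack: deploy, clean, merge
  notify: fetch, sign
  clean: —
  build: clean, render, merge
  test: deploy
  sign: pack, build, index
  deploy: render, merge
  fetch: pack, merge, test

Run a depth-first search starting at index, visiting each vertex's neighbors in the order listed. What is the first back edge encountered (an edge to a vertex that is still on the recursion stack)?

DFS from index (visiting each vertex's neighbors in the order listed); mark gray on enter, black on exit:
index gray
  render gray
    merge gray
    merge black
    test gray
      deploy gray
        deploy→render: render is gray → back edge
First back edge: deploy → render.

deploy→render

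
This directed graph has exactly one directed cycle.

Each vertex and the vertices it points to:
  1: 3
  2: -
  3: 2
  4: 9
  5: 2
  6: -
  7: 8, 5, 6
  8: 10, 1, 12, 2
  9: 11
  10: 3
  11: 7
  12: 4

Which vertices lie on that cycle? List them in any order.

4, 7, 8, 9, 11, 12

DFS with gray/black marking from 7:
7 gray
  8 gray
    10 gray
      3 gray
        2 gray
        2 black
      3 black
    10 black
    1 gray
      1→3: 3 black — skip
    1 black
    12 gray
      4 gray
        9 gray
          11 gray
            11→7: 7 is gray → back edge
Back edge closes the cycle 7 → 8 → 12 → 4 → 9 → 11 → 7; its vertices are {4, 7, 8, 9, 11, 12}.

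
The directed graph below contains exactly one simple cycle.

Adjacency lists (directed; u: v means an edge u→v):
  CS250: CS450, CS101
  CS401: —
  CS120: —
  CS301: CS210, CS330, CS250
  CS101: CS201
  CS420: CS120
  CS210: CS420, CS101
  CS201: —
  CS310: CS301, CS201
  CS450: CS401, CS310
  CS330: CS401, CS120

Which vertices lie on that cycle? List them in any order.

CS250, CS301, CS310, CS450

DFS with gray/black marking from CS301:
CS301 gray
  CS210 gray
    CS420 gray
      CS120 gray
      CS120 black
    CS420 black
    CS101 gray
      CS201 gray
      CS201 black
    CS101 black
  CS210 black
  CS330 gray
    CS401 gray
    CS401 black
    CS330→CS120: CS120 black — skip
  CS330 black
  CS250 gray
    CS450 gray
      CS450→CS401: CS401 black — skip
      CS310 gray
        CS310→CS301: CS301 is gray → back edge
Back edge closes the cycle CS301 → CS250 → CS450 → CS310 → CS301; its vertices are {CS250, CS301, CS310, CS450}.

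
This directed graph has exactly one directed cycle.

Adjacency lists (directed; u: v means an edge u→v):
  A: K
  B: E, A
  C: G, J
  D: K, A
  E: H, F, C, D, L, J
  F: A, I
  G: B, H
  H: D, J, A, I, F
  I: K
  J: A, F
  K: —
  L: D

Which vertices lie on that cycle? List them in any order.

DFS with gray/black marking from C:
C gray
  G gray
    B gray
      E gray
        H gray
          D gray
            K gray
            K black
            A gray
              A→K: K black — skip
            A black
          D black
          J gray
            J→A: A black — skip
            F gray
              F→A: A black — skip
              I gray
                I→K: K black — skip
              I black
            F black
          J black
          H→A: A black — skip
          H→I: I black — skip
          H→F: F black — skip
        H black
        E→F: F black — skip
        E→C: C is gray → back edge
Back edge closes the cycle C → G → B → E → C; its vertices are {B, C, E, G}.

B, C, E, G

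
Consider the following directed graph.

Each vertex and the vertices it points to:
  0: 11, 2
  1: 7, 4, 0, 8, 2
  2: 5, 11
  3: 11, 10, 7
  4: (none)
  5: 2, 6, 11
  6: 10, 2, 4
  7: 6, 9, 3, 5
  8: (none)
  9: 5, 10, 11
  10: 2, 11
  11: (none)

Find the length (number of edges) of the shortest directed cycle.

2

For each vertex v, BFS finds the shortest path from v back to v.
The shortest such closed walk is 7 → 3 → 7, length 2.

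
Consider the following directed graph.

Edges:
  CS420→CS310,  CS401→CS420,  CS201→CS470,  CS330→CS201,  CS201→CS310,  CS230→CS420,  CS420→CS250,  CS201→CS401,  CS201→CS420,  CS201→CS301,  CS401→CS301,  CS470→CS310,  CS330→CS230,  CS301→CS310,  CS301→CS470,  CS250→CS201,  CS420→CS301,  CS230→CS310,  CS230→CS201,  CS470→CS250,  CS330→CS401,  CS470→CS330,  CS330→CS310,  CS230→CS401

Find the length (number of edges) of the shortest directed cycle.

3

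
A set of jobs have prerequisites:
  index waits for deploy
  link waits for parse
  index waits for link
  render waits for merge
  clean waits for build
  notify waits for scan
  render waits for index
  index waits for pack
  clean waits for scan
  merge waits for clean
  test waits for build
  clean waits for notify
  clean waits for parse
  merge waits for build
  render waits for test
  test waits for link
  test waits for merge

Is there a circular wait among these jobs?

No

DFS with white/gray/black marking, starting from link:
link gray
  parse gray
  parse black
link black
deploy gray
deploy black
clean gray
  notify gray
    scan gray
    scan black
  notify black
  clean→scan: scan black — skip
  clean→parse: parse black — skip
  build gray
  build black
clean black
pack gray
pack black
render gray
  test gray
    merge gray
      merge→clean: clean black — skip
      merge→build: build black — skip
    merge black
    test→link: link black — skip
    test→build: build black — skip
  test black
  index gray
    index→link: link black — skip
    index→deploy: deploy black — skip
    index→pack: pack black — skip
  index black
  render→merge: merge black — skip
render black
Every edge goes to a white or black vertex — no back edge, so the graph is acyclic.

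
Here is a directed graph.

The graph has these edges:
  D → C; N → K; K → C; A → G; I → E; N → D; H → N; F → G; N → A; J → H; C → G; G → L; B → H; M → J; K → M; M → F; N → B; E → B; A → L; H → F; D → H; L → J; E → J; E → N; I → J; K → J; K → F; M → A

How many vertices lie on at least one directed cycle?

12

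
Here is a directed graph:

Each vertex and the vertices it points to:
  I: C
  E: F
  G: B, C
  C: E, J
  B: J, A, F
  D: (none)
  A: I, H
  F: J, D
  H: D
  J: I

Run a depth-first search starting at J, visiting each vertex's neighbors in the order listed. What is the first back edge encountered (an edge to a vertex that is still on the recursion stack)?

F->J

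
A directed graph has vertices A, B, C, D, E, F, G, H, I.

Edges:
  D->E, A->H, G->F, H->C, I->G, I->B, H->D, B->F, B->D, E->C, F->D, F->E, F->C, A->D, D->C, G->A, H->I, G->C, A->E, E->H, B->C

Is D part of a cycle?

D is on a cycle iff D can reach itself via ≥1 edge.
D → E → H → D — yes.

Yes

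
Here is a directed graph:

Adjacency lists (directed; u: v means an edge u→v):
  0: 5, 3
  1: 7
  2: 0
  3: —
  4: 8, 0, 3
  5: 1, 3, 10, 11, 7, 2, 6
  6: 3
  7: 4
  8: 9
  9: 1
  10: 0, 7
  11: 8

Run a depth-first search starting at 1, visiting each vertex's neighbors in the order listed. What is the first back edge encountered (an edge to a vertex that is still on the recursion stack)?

9->1

DFS from 1 (visiting each vertex's neighbors in the order listed); mark gray on enter, black on exit:
1 gray
  7 gray
    4 gray
      8 gray
        9 gray
          9→1: 1 is gray → back edge
First back edge: 9 → 1.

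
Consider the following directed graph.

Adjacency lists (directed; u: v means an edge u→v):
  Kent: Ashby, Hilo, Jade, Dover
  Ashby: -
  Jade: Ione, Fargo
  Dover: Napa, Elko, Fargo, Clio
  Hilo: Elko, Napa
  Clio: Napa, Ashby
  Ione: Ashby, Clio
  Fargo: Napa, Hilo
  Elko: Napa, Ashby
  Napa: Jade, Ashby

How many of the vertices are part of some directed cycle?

A vertex is on a directed cycle iff it belongs to a strongly connected component of size ≥ 2 (or has a self-loop).
The vertices on cycles are {Clio, Elko, Hilo, Ione, Jade, Napa, Fargo} — 7 in total.

7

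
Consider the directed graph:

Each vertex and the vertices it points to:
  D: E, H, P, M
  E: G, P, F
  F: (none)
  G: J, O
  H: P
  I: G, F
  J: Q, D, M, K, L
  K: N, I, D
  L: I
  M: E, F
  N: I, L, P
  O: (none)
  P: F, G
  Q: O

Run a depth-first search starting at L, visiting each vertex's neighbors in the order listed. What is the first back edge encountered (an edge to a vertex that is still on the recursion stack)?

E→G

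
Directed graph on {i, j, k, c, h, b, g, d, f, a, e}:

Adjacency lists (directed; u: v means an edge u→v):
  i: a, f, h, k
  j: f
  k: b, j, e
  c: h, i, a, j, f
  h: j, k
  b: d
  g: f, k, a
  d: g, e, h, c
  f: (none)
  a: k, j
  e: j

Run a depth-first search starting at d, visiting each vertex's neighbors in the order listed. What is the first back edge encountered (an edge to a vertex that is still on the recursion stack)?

b->d

DFS from d (visiting each vertex's neighbors in the order listed); mark gray on enter, black on exit:
d gray
  g gray
    f gray
    f black
    k gray
      b gray
        b→d: d is gray → back edge
First back edge: b → d.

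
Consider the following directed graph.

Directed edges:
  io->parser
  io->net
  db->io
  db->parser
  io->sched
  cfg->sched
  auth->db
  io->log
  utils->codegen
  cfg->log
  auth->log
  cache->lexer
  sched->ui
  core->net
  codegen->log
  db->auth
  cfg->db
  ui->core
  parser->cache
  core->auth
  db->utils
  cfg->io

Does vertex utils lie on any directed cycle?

utils lies on a cycle iff there is a path from utils back to itself.
Exploring from utils, it never reaches itself; equivalently, its strongly connected component is a singleton.

No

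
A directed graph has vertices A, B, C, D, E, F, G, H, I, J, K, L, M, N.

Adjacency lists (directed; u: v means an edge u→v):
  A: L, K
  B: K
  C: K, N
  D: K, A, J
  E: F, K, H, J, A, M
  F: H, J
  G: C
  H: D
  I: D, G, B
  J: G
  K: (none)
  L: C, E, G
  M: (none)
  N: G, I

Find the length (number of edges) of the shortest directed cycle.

3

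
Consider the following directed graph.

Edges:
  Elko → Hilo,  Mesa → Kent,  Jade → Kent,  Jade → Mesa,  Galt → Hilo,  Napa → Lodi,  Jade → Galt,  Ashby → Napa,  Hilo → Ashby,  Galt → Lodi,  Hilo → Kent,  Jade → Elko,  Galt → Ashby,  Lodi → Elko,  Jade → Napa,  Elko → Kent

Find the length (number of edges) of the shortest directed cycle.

5

For each vertex v, BFS finds the shortest path from v back to v.
The shortest such closed walk is Napa → Lodi → Elko → Hilo → Ashby → Napa, length 5.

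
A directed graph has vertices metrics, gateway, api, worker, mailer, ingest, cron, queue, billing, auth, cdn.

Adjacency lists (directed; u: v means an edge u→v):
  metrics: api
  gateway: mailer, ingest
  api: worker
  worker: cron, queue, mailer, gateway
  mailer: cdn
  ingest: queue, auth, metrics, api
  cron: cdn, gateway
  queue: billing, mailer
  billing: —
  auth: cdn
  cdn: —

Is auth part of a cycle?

auth lies on a cycle iff there is a path from auth back to itself.
Exploring from auth, it never reaches itself; equivalently, its strongly connected component is a singleton.

No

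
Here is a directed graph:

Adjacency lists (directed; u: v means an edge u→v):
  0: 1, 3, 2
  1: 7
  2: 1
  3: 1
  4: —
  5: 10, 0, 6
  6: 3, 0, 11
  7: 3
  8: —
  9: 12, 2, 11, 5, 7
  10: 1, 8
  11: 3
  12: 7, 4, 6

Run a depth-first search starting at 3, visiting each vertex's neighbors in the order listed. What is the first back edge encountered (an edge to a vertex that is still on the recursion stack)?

7->3

DFS from 3 (visiting each vertex's neighbors in the order listed); mark gray on enter, black on exit:
3 gray
  1 gray
    7 gray
      7→3: 3 is gray → back edge
First back edge: 7 → 3.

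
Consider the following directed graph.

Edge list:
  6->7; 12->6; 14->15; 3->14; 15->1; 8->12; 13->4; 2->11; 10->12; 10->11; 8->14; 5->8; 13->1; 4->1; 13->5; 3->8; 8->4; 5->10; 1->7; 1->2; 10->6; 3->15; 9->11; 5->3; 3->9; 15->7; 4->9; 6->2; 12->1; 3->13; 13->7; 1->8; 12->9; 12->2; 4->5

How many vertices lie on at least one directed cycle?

A vertex is on a directed cycle iff it belongs to a strongly connected component of size ≥ 2 (or has a self-loop).
The vertices on cycles are {1, 3, 4, 5, 8, 10, 12, 13, 14, 15} — 10 in total.

10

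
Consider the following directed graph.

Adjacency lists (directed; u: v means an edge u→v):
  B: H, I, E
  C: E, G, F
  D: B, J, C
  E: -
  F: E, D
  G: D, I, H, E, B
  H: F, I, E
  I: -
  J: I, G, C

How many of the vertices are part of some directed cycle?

A vertex is on a directed cycle iff it belongs to a strongly connected component of size ≥ 2 (or has a self-loop).
The vertices on cycles are {B, C, D, F, G, H, J} — 7 in total.

7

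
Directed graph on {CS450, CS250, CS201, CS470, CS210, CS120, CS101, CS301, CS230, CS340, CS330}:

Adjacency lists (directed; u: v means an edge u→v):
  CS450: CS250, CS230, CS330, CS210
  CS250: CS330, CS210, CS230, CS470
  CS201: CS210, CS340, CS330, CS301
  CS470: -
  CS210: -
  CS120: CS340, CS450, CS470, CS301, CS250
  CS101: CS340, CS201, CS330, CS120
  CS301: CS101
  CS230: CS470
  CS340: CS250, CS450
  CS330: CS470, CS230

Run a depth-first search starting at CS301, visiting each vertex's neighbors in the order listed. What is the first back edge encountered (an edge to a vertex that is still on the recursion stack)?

CS201→CS301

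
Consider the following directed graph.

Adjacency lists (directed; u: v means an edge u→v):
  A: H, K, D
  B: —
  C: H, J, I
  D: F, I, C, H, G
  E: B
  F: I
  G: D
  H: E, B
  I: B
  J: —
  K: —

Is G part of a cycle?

Yes

G is on a cycle iff G can reach itself via ≥1 edge.
G → D → G — yes.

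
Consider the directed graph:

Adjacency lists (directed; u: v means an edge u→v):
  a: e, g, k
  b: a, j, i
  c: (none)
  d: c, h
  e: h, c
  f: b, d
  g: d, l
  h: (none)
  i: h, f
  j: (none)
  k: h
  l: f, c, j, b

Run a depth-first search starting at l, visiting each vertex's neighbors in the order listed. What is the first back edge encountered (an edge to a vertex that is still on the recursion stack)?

g→l

DFS from l (visiting each vertex's neighbors in the order listed); mark gray on enter, black on exit:
l gray
  f gray
    b gray
      a gray
        e gray
          h gray
          h black
          c gray
          c black
        e black
        g gray
          d gray
            d→c: c black — skip
            d→h: h black — skip
          d black
          g→l: l is gray → back edge
First back edge: g → l.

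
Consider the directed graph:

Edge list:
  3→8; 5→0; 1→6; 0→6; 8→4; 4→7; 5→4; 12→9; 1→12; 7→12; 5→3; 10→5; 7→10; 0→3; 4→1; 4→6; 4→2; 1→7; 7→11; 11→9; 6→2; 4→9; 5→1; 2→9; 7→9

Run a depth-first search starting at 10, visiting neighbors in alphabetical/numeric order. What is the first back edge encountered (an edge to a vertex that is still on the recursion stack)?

DFS from 10 (visiting neighbors in alphabetical/numeric order); mark gray on enter, black on exit:
10 gray
  5 gray
    0 gray
      3 gray
        8 gray
          4 gray
            1 gray
              6 gray
                2 gray
                  9 gray
                  9 black
                2 black
              6 black
              7 gray
                7→9: 9 black — skip
                7→10: 10 is gray → back edge
First back edge: 7 → 10.

7→10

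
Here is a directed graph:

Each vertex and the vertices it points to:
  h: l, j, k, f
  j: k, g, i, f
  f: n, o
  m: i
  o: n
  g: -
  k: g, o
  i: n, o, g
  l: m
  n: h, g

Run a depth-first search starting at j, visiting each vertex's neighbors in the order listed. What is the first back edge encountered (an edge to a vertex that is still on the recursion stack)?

i->n

DFS from j (visiting each vertex's neighbors in the order listed); mark gray on enter, black on exit:
j gray
  k gray
    g gray
    g black
    o gray
      n gray
        h gray
          l gray
            m gray
              i gray
                i→n: n is gray → back edge
First back edge: i → n.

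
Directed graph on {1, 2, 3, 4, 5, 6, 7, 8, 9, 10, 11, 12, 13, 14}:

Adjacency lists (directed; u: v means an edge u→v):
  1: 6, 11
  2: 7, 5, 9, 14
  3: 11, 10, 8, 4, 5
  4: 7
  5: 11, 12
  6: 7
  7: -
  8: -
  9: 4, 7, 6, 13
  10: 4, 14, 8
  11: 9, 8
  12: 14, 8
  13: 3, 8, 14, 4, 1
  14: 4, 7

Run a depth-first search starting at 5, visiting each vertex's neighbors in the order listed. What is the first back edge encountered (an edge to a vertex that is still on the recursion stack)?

3→11

DFS from 5 (visiting each vertex's neighbors in the order listed); mark gray on enter, black on exit:
5 gray
  11 gray
    9 gray
      4 gray
        7 gray
        7 black
      4 black
      9→7: 7 black — skip
      6 gray
        6→7: 7 black — skip
      6 black
      13 gray
        3 gray
          3→11: 11 is gray → back edge
First back edge: 3 → 11.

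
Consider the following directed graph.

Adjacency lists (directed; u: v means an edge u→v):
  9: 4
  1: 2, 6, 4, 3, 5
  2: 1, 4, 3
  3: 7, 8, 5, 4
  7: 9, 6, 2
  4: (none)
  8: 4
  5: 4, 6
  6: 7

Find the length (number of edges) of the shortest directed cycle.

2

For each vertex v, BFS finds the shortest path from v back to v.
The shortest such closed walk is 1 → 2 → 1, length 2.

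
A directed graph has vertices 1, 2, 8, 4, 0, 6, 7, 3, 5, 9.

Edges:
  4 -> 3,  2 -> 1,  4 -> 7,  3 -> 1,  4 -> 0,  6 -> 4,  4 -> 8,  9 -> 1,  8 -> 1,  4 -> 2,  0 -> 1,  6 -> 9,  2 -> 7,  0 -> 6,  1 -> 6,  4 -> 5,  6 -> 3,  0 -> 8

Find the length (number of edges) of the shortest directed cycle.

For each vertex v, BFS finds the shortest path from v back to v.
The shortest such closed walk is 4 → 0 → 6 → 4, length 3.

3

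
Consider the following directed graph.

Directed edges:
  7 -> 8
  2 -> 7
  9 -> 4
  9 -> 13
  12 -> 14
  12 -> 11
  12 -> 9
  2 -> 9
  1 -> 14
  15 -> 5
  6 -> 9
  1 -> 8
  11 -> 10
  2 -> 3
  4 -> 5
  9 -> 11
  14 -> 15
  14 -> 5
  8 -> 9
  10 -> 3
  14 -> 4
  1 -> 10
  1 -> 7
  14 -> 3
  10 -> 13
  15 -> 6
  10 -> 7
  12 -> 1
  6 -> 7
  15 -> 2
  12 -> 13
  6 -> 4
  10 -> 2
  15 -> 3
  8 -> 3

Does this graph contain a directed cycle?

Yes

DFS with white/gray/black marking, starting from 5:
5 gray
5 black
7 gray
  8 gray
    3 gray
    3 black
    9 gray
      11 gray
        10 gray
          2 gray
            2→9: 9 is gray → back edge
Back edge found, so a cycle exists: 9 → 11 → 10 → 2 → 9.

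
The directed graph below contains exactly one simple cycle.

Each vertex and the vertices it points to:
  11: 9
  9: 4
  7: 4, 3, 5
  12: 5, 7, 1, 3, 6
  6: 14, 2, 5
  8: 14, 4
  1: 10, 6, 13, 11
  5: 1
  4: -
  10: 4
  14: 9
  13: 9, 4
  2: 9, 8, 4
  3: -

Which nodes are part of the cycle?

1, 5, 6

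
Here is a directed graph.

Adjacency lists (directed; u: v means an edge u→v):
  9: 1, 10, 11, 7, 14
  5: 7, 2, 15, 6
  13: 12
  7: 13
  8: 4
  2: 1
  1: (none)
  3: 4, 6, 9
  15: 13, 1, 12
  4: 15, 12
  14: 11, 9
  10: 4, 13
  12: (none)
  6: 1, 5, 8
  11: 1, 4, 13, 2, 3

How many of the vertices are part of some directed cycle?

A vertex is on a directed cycle iff it belongs to a strongly connected component of size ≥ 2 (or has a self-loop).
The vertices on cycles are {3, 5, 6, 9, 11, 14} — 6 in total.

6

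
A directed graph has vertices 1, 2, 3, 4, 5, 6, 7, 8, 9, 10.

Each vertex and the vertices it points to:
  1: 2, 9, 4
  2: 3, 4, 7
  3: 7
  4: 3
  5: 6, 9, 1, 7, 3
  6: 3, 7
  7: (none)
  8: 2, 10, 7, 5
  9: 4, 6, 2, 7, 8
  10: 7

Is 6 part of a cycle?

6 lies on a cycle iff there is a path from 6 back to itself.
Exploring from 6, it never reaches itself; equivalently, its strongly connected component is a singleton.

No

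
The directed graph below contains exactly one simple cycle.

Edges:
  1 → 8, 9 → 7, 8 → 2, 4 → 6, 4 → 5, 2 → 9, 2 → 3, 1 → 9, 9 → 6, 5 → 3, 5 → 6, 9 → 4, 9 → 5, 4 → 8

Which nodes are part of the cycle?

2, 4, 8, 9

DFS with gray/black marking from 9:
9 gray
  4 gray
    6 gray
    6 black
    5 gray
      3 gray
      3 black
      5→6: 6 black — skip
    5 black
    8 gray
      2 gray
        2→3: 3 black — skip
        2→9: 9 is gray → back edge
Back edge closes the cycle 9 → 4 → 8 → 2 → 9; its vertices are {2, 4, 8, 9}.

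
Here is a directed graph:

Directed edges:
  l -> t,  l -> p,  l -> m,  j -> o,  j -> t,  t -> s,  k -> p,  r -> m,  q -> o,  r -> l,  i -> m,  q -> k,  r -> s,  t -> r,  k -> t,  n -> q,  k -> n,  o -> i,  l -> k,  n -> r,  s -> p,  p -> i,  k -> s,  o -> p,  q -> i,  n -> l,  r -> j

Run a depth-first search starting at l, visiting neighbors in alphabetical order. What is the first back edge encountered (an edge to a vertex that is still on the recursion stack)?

n→l

DFS from l (visiting neighbors in alphabetical order); mark gray on enter, black on exit:
l gray
  k gray
    n gray
      n→l: l is gray → back edge
First back edge: n → l.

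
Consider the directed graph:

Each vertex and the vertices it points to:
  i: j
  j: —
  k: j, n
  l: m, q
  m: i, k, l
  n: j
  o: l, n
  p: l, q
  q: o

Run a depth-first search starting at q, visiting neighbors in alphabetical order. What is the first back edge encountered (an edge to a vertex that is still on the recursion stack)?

DFS from q (visiting neighbors in alphabetical order); mark gray on enter, black on exit:
q gray
  o gray
    l gray
      m gray
        i gray
          j gray
          j black
        i black
        k gray
          k→j: j black — skip
          n gray
            n→j: j black — skip
          n black
        k black
        m→l: l is gray → back edge
First back edge: m → l.

m→l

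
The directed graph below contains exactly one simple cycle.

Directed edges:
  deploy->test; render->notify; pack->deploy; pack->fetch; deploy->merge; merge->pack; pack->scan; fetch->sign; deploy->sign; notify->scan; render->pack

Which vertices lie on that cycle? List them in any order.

pack, merge, deploy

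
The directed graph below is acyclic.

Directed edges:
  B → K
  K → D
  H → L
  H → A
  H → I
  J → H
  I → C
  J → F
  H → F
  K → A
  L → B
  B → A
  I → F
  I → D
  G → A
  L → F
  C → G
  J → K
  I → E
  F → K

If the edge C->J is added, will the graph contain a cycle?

Yes

Adding C→J creates a cycle iff J can already reach C.
Path from J: J → H → I → C.
So J → … → C → J is a cycle.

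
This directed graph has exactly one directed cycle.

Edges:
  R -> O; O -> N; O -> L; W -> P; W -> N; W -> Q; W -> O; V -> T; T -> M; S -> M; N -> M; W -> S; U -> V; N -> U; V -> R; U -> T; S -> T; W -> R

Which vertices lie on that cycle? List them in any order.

DFS with gray/black marking from O:
O gray
  N gray
    U gray
      V gray
        R gray
          R→O: O is gray → back edge
Back edge closes the cycle O → N → U → V → R → O; its vertices are {N, O, R, U, V}.

N, O, R, U, V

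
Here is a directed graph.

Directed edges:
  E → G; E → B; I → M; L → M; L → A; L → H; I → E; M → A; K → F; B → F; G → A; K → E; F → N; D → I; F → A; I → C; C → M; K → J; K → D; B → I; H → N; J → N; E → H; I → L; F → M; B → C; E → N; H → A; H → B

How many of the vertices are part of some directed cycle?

5

A vertex is on a directed cycle iff it belongs to a strongly connected component of size ≥ 2 (or has a self-loop).
The vertices on cycles are {B, E, H, I, L} — 5 in total.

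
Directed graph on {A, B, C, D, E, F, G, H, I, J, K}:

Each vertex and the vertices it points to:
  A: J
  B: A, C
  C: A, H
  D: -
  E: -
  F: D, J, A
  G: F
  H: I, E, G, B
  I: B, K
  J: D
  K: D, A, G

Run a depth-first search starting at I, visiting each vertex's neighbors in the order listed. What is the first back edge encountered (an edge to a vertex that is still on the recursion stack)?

H->I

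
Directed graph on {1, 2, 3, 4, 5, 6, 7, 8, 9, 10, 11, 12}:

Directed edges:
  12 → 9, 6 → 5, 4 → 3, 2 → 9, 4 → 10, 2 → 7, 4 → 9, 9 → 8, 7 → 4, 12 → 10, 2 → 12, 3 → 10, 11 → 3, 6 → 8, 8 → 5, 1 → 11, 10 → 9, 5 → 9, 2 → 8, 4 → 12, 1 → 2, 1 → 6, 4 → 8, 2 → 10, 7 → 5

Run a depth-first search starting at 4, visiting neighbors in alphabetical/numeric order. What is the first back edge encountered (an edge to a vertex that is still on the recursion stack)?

5→9

DFS from 4 (visiting neighbors in alphabetical/numeric order); mark gray on enter, black on exit:
4 gray
  3 gray
    10 gray
      9 gray
        8 gray
          5 gray
            5→9: 9 is gray → back edge
First back edge: 5 → 9.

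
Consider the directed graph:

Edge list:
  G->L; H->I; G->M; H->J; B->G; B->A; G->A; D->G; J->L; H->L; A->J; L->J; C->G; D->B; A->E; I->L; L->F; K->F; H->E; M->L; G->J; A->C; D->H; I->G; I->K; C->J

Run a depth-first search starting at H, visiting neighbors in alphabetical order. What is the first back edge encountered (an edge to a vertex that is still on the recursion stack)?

DFS from H (visiting neighbors in alphabetical order); mark gray on enter, black on exit:
H gray
  E gray
  E black
  I gray
    G gray
      A gray
        C gray
          C→G: G is gray → back edge
First back edge: C → G.

C->G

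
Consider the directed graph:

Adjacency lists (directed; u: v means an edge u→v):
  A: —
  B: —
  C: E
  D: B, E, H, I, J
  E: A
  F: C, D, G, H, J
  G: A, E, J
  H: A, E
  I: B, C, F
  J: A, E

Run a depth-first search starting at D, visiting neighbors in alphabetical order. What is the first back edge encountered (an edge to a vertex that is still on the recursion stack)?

F→D

DFS from D (visiting neighbors in alphabetical order); mark gray on enter, black on exit:
D gray
  B gray
  B black
  E gray
    A gray
    A black
  E black
  H gray
    H→A: A black — skip
    H→E: E black — skip
  H black
  I gray
    I→B: B black — skip
    C gray
      C→E: E black — skip
    C black
    F gray
      F→C: C black — skip
      F→D: D is gray → back edge
First back edge: F → D.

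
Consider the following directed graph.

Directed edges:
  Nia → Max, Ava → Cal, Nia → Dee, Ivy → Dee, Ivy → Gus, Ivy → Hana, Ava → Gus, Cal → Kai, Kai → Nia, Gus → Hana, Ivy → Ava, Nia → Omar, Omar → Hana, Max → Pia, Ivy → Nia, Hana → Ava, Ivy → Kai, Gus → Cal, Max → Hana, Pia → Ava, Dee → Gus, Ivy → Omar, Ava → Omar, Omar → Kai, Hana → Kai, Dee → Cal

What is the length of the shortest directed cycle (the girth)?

3

For each vertex v, BFS finds the shortest path from v back to v.
The shortest such closed walk is Nia → Omar → Kai → Nia, length 3.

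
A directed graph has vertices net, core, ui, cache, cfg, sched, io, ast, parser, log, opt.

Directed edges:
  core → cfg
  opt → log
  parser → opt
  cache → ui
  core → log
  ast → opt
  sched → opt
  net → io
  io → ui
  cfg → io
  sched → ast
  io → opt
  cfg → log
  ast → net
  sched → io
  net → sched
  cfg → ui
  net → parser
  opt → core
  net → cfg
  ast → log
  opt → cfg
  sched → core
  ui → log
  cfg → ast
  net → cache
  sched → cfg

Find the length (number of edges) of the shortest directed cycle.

3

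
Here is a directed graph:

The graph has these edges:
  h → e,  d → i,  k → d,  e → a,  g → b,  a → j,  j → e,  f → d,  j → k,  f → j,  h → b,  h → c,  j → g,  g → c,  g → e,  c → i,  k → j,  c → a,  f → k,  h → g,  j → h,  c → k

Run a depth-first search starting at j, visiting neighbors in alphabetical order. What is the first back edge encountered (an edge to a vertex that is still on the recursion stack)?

DFS from j (visiting neighbors in alphabetical order); mark gray on enter, black on exit:
j gray
  e gray
    a gray
      a→j: j is gray → back edge
First back edge: a → j.

a→j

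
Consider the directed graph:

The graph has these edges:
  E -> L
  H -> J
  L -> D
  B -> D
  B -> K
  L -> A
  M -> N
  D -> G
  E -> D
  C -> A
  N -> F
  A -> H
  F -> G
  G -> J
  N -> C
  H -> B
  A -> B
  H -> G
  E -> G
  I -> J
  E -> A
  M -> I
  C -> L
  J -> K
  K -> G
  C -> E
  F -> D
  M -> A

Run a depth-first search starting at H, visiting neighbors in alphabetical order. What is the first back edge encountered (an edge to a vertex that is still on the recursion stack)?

DFS from H (visiting neighbors in alphabetical order); mark gray on enter, black on exit:
H gray
  B gray
    D gray
      G gray
        J gray
          K gray
            K→G: G is gray → back edge
First back edge: K → G.

K->G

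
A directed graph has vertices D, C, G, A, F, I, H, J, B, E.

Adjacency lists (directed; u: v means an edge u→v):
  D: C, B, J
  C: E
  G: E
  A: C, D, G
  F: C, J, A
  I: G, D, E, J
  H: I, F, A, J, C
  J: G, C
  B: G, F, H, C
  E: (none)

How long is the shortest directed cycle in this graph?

For each vertex v, BFS finds the shortest path from v back to v.
The shortest such closed walk is B → F → A → D → B, length 4.

4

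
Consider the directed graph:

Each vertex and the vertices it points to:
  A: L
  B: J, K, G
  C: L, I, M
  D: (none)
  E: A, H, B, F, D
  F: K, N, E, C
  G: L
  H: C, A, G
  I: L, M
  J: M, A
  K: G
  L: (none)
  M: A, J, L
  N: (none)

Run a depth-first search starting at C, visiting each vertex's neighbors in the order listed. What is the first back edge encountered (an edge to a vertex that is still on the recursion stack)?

DFS from C (visiting each vertex's neighbors in the order listed); mark gray on enter, black on exit:
C gray
  L gray
  L black
  I gray
    I→L: L black — skip
    M gray
      A gray
        A→L: L black — skip
      A black
      J gray
        J→M: M is gray → back edge
First back edge: J → M.

J->M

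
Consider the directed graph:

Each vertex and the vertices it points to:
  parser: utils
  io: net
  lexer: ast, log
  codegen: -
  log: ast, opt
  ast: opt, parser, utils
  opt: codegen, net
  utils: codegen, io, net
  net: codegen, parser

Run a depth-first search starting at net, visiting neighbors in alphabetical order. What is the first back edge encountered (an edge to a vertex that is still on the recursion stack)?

DFS from net (visiting neighbors in alphabetical order); mark gray on enter, black on exit:
net gray
  codegen gray
  codegen black
  parser gray
    utils gray
      utils→codegen: codegen black — skip
      io gray
        io→net: net is gray → back edge
First back edge: io → net.

io→net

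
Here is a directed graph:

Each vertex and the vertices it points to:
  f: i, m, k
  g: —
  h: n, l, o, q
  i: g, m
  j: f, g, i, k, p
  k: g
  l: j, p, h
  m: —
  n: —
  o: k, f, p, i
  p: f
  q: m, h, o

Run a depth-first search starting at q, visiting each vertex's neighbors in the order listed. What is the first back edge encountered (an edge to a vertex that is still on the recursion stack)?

l->h

DFS from q (visiting each vertex's neighbors in the order listed); mark gray on enter, black on exit:
q gray
  m gray
  m black
  h gray
    n gray
    n black
    l gray
      j gray
        f gray
          i gray
            g gray
            g black
            i→m: m black — skip
          i black
          f→m: m black — skip
          k gray
            k→g: g black — skip
          k black
        f black
        j→g: g black — skip
        j→i: i black — skip
        j→k: k black — skip
        p gray
          p→f: f black — skip
        p black
      j black
      l→p: p black — skip
      l→h: h is gray → back edge
First back edge: l → h.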